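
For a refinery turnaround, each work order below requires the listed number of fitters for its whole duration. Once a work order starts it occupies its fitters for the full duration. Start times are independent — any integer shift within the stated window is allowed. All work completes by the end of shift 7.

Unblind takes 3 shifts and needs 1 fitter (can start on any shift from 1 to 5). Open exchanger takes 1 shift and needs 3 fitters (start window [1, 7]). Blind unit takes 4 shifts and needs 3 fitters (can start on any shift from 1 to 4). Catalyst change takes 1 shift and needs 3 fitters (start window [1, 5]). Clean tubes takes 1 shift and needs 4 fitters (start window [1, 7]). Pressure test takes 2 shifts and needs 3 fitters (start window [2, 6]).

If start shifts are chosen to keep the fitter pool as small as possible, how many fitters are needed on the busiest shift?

Early-start (Unblind@1, Open exchanger@1, Blind unit@1, Catalyst change@1, Clean tubes@1, Pressure test@2) gives peak 14: s1:14  s2:7  s3:7  s4:3  s5:0  s6:0  s7:0.
Shift Blind unit→2, Catalyst change→4, Clean tubes→7, Pressure test→5.
Schedule Unblind@1, Open exchanger@1, Blind unit@2, Catalyst change@4, Clean tubes@7, Pressure test@5: s1:4  s2:4  s3:4  s4:6  s5:6  s6:3  s7:4 — peak 6.

6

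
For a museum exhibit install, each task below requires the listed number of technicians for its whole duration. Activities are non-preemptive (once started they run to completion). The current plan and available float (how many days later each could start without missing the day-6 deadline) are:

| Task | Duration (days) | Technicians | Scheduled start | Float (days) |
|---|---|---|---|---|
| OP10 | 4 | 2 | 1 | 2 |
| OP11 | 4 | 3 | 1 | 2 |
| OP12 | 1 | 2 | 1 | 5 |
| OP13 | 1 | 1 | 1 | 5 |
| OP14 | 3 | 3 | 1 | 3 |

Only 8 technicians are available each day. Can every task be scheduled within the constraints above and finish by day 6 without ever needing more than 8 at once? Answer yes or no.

yes

Schedule OP10@1, OP11@1, OP12@1, OP13@1, OP14@2: d1:8  d2:8  d3:8  d4:8  d5:0  d6:0 — peak 8 ≤ 8.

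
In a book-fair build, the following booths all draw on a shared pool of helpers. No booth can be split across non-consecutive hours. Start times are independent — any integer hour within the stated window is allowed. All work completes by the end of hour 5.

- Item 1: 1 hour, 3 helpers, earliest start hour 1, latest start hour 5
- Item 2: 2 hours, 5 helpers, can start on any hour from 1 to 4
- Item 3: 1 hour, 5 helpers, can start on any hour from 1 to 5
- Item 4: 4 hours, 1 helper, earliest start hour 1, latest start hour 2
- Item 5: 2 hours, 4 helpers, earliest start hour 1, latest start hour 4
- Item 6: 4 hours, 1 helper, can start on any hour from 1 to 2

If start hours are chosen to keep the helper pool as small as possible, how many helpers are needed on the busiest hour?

Early-start (Item 1@1, Item 2@1, Item 3@1, Item 4@1, Item 5@1, Item 6@1) gives peak 19: h1:19  h2:11  h3:2  h4:2  h5:0.
Shift Item 2→3, Item 3→5, Item 4→2, Item 6→2.
Schedule Item 1@1, Item 2@3, Item 3@5, Item 4@2, Item 5@1, Item 6@2: h1:7  h2:6  h3:7  h4:7  h5:7 — peak 7.
Total helper-hours = 34 over 5 hours ⇒ peak ≥ ⌈34/5⌉ = 7, so 7 is optimal.

7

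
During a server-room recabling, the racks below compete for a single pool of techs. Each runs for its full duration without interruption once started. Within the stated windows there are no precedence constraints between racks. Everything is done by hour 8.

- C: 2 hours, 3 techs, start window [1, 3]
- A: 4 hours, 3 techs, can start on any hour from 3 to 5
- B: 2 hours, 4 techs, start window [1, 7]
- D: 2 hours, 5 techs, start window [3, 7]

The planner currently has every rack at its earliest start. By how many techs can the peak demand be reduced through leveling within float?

2

Early-start peak: h1:7  h2:7  h3:8  h4:8  h5:3  h6:3  h7:0  h8:0 ⇒ 8.
Leveled (C@3, A@3, B@1, D@7): h1:4  h2:4  h3:6  h4:6  h5:3  h6:3  h7:5  h8:5 ⇒ 6.
Reduction 8 − 6 = 2.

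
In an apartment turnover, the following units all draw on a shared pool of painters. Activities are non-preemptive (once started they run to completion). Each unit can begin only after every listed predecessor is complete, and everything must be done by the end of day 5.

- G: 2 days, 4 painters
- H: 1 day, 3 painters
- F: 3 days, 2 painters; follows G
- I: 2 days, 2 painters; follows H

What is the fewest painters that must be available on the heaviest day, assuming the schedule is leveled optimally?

5

Early-start (G@1, H@1, F@3, I@2) gives peak 7: d1:7  d2:6  d3:4  d4:2  d5:2.
Shift H→3, I→4.
Schedule G@1, H@3, F@3, I@4: d1:4  d2:4  d3:5  d4:4  d5:4 — peak 5.
Total painter-days = 21 over 5 days ⇒ peak ≥ ⌈21/5⌉ = 5, so 5 is optimal.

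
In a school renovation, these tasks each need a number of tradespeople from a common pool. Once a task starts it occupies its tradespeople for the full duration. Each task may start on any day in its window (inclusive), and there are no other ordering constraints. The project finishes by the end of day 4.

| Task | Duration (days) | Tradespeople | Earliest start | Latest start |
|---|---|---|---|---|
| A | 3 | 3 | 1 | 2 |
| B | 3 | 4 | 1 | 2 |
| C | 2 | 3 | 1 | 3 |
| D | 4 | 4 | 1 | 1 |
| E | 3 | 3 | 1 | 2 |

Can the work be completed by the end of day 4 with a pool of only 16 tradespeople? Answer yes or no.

The minimum achievable peak is 17; 16 < 17, so no feasible schedule stays within the cap.

no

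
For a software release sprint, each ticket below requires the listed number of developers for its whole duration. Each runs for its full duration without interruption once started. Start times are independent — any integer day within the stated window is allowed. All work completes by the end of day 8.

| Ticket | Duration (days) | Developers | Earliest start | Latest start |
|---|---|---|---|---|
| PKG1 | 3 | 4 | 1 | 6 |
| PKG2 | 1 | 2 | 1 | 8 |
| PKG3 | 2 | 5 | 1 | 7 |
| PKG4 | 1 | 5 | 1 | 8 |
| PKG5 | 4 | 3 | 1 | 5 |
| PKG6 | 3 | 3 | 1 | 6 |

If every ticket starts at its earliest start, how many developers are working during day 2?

15

At early start, day 2 has: PKG1, PKG3, PKG5, PKG6.
Demand: 4 + 5 + 3 + 3 = 15.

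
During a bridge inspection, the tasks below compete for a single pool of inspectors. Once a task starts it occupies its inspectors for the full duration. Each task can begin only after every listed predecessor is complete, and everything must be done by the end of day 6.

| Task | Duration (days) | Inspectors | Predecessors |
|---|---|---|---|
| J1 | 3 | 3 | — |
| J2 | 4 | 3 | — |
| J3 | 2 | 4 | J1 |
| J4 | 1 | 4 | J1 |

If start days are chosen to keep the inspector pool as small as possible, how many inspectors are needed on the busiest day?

Early-start (J1@1, J2@1, J3@4, J4@4) gives peak 11: d1:6  d2:6  d3:6  d4:11  d5:4  d6:0.
Shift J4→6.
Schedule J1@1, J2@1, J3@4, J4@6: d1:6  d2:6  d3:6  d4:7  d5:4  d6:4 — peak 7.
No arrangement of the 24 feasible schedules does better.

7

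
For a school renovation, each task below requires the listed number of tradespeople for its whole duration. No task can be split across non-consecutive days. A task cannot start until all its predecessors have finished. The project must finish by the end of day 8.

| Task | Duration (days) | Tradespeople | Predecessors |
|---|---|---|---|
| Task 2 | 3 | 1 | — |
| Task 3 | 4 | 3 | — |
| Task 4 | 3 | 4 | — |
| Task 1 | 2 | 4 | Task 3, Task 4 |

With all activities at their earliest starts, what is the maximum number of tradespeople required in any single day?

Early-start schedule: Task 2@1, Task 3@1, Task 4@1, Task 1@5.
Load per day: day 1: 8, day 2: 8, day 3: 8, day 4: 3, day 5: 4, day 6: 4, day 7: 0, day 8: 0.
Peak is 8.

8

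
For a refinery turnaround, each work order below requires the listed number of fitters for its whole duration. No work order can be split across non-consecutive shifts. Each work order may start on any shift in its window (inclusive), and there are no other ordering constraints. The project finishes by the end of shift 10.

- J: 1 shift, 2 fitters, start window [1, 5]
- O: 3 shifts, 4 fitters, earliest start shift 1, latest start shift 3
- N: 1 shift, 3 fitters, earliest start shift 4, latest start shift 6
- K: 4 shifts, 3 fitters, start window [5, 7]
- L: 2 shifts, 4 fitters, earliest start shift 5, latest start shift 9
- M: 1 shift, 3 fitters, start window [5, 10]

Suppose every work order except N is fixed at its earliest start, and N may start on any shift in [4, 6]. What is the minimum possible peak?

N@4: s1:6  s2:4  s3:4  s4:3  s5:10  s6:7  s7:3  s8:3  s9:0  s10:0 → peak 10
N@5: s1:6  s2:4  s3:4  s4:0  s5:13  s6:7  s7:3  s8:3  s9:0  s10:0 → peak 13
N@6: s1:6  s2:4  s3:4  s4:0  s5:10  s6:10  s7:3  s8:3  s9:0  s10:0 → peak 10
Best is N@4, peak 10.

10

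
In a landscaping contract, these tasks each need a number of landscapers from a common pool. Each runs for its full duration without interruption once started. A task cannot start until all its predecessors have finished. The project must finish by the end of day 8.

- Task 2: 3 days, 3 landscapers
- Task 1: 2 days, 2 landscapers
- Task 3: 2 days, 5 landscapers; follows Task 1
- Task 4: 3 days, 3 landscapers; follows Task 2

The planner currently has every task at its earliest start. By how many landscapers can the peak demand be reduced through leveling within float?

Early-start peak: d1:5  d2:5  d3:8  d4:8  d5:3  d6:3  d7:0  d8:0 ⇒ 8.
Leveled (Task 2@1, Task 1@1, Task 3@4, Task 4@6): d1:5  d2:5  d3:3  d4:5  d5:5  d6:3  d7:3  d8:3 ⇒ 5.
Reduction 8 − 5 = 3.

3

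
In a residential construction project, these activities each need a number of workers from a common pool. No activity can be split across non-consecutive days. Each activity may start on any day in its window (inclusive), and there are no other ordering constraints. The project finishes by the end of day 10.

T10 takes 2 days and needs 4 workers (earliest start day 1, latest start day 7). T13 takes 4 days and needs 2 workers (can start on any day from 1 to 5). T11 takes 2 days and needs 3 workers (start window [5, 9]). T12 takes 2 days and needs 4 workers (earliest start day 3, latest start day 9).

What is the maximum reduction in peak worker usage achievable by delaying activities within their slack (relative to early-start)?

Early-start peak: d1:6  d2:6  d3:6  d4:6  d5:3  d6:3  d7:0  d8:0  d9:0  d10:0 ⇒ 6.
Leveled (T10@1, T13@3, T11@7, T12@9): d1:4  d2:4  d3:2  d4:2  d5:2  d6:2  d7:3  d8:3  d9:4  d10:4 ⇒ 4.
Reduction 6 − 4 = 2.

2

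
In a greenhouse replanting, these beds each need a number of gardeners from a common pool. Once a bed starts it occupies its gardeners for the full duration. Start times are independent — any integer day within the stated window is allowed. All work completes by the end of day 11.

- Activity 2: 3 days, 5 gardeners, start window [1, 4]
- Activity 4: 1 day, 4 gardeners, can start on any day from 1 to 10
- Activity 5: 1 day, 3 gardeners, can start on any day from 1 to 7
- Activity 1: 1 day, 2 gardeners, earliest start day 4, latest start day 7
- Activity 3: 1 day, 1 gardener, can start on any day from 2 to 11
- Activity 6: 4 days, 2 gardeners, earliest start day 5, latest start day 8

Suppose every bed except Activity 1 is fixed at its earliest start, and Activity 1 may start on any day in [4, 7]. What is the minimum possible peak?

Activity 1@4: d1:12  d2:6  d3:5  d4:2  d5:2  d6:2  d7:2  d8:2  d9:0  d10:0  d11:0 → peak 12
Activity 1@5: d1:12  d2:6  d3:5  d4:0  d5:4  d6:2  d7:2  d8:2  d9:0  d10:0  d11:0 → peak 12
Activity 1@6: d1:12  d2:6  d3:5  d4:0  d5:2  d6:4  d7:2  d8:2  d9:0  d10:0  d11:0 → peak 12
Activity 1@7: d1:12  d2:6  d3:5  d4:0  d5:2  d6:2  d7:4  d8:2  d9:0  d10:0  d11:0 → peak 12
Best is Activity 1@4, peak 12.

12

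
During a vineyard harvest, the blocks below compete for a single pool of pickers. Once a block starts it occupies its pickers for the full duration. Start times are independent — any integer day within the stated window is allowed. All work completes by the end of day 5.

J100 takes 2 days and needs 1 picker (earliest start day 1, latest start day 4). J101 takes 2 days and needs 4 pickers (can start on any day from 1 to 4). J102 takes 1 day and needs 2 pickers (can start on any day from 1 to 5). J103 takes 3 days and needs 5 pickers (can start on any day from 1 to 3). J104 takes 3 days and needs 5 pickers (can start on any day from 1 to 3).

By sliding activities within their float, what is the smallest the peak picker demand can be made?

10

Early-start (J100@1, J101@1, J102@1, J103@1, J104@1) gives peak 17: d1:17  d2:15  d3:10  d4:0  d5:0.
Shift J103→2, J104→3.
Schedule J100@1, J101@1, J102@1, J103@2, J104@3: d1:7  d2:10  d3:10  d4:10  d5:5 — peak 10.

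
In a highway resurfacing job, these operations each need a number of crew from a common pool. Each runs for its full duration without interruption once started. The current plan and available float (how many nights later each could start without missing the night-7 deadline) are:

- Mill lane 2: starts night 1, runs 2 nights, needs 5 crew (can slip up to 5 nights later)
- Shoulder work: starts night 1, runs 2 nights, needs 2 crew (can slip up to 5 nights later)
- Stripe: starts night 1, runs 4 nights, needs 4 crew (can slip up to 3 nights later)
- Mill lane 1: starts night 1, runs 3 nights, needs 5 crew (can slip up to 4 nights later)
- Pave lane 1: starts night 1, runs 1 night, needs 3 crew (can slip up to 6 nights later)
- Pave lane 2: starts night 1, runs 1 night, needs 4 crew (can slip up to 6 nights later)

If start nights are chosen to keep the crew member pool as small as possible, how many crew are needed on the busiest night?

9

Early-start (Mill lane 2@1, Shoulder work@1, Stripe@1, Mill lane 1@1, Pave lane 1@1, Pave lane 2@1) gives peak 23: n1:23  n2:16  n3:9  n4:4  n5:0  n6:0  n7:0.
Shift Stripe→3, Mill lane 1→3, Pave lane 1→6, Pave lane 2→7.
Schedule Mill lane 2@1, Shoulder work@1, Stripe@3, Mill lane 1@3, Pave lane 1@6, Pave lane 2@7: n1:7  n2:7  n3:9  n4:9  n5:9  n6:7  n7:4 — peak 9.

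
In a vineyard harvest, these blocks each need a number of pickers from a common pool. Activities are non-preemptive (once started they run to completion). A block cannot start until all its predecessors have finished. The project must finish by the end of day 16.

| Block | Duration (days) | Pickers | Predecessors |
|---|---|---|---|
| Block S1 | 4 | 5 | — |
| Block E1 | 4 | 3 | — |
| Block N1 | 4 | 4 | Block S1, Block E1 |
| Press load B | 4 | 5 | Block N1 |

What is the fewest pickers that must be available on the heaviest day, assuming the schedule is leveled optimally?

Early-start (Block S1@1, Block E1@1, Block N1@5, Press load B@9) gives peak 8: d1:8  d2:8  d3:8  d4:8  d5:4  d6:4  d7:4  d8:4  d9:5  d10:5  d11:5  d12:5  d13:0  d14:0  d15:0  d16:0.
Shift Block E1→5, Block N1→9, Press load B→13.
Schedule Block S1@1, Block E1@5, Block N1@9, Press load B@13: d1:5  d2:5  d3:5  d4:5  d5:3  d6:3  d7:3  d8:3  d9:4  d10:4  d11:4  d12:4  d13:5  d14:5  d15:5  d16:5 — peak 5.
Total picker-days = 68 over 16 days ⇒ peak ≥ ⌈68/16⌉ = 5, so 5 is optimal.

5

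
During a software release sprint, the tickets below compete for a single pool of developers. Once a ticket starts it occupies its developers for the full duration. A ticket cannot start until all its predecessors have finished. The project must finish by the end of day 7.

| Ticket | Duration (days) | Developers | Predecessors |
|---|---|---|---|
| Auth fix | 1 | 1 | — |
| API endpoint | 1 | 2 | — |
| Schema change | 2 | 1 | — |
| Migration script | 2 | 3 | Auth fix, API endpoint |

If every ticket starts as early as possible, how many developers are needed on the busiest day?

Early-start schedule: Auth fix@1, API endpoint@1, Schema change@1, Migration script@2.
Load per day: day 1: 4, day 2: 4, day 3: 3, day 4: 0, day 5: 0, day 6: 0, day 7: 0.
Peak is 4.

4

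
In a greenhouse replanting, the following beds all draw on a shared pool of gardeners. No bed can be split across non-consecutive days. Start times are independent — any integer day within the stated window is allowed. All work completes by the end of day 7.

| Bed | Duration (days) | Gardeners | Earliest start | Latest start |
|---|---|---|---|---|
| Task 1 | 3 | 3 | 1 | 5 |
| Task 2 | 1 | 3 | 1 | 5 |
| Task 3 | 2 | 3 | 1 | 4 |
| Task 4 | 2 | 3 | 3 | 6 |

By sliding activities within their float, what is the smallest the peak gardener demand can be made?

6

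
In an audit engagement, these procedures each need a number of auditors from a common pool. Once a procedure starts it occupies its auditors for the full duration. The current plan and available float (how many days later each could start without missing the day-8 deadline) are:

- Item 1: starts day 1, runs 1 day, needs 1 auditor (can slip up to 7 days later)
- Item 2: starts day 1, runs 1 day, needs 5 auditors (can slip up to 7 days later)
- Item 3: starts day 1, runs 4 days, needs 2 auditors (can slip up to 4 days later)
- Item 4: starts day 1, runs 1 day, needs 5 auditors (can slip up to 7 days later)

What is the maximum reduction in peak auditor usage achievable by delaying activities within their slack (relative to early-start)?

8

Early-start peak: d1:13  d2:2  d3:2  d4:2  d5:0  d6:0  d7:0  d8:0 ⇒ 13.
Leveled (Item 1@1, Item 2@2, Item 3@3, Item 4@7): d1:1  d2:5  d3:2  d4:2  d5:2  d6:2  d7:5  d8:0 ⇒ 5.
Reduction 13 − 5 = 8.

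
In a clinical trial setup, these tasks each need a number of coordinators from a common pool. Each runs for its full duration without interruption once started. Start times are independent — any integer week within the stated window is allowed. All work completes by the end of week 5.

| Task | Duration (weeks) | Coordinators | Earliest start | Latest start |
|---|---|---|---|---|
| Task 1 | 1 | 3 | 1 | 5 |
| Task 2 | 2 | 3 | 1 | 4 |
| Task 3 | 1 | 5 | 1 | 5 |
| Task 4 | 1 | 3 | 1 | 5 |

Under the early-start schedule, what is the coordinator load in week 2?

3

At early start, week 2 has: Task 2.
Demand: 3 = 3.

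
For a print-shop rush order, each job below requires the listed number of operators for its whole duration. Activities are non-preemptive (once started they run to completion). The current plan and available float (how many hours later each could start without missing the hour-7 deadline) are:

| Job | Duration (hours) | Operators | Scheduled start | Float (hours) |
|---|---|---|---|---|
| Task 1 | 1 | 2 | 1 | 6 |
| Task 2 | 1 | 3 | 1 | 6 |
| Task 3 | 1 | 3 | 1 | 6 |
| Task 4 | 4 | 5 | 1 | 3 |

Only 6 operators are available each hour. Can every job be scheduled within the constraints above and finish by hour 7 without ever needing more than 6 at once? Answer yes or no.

Schedule Task 1@1, Task 2@1, Task 3@2, Task 4@3: h1:5  h2:3  h3:5  h4:5  h5:5  h6:5  h7:0 — peak 5 ≤ 6.

yes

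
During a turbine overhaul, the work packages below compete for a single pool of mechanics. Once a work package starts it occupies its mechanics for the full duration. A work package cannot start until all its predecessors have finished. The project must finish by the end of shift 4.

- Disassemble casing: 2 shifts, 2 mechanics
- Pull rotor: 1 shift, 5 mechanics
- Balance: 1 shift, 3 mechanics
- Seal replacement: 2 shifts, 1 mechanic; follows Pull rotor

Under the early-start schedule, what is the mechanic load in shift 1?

At early start, shift 1 has: Disassemble casing, Pull rotor, Balance.
Demand: 2 + 5 + 3 = 10.

10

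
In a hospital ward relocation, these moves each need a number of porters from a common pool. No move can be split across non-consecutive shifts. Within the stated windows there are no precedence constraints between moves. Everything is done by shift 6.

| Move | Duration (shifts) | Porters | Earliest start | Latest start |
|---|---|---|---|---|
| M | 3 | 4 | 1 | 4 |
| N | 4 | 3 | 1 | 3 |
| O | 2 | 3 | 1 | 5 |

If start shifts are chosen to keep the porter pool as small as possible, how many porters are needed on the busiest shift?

7

Early-start (M@1, N@1, O@1) gives peak 10: s1:10  s2:10  s3:7  s4:3  s5:0  s6:0.
Shift O→4.
Schedule M@1, N@1, O@4: s1:7  s2:7  s3:7  s4:6  s5:3  s6:0 — peak 7.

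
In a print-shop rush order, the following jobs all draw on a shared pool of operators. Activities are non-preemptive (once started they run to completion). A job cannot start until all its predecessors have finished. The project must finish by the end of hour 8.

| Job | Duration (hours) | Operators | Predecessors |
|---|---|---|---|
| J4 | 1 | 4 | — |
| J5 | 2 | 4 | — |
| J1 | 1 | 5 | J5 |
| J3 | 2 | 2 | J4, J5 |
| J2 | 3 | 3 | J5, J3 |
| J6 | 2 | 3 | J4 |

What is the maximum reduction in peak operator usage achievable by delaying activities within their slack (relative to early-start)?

Early-start peak: h1:8  h2:7  h3:10  h4:2  h5:3  h6:3  h7:3  h8:0 ⇒ 10.
Leveled (J4@1, J5@2, J1@4, J3@4, J2@6, J6@2): h1:4  h2:7  h3:7  h4:7  h5:2  h6:3  h7:3  h8:3 ⇒ 7.
Reduction 10 − 7 = 3.

3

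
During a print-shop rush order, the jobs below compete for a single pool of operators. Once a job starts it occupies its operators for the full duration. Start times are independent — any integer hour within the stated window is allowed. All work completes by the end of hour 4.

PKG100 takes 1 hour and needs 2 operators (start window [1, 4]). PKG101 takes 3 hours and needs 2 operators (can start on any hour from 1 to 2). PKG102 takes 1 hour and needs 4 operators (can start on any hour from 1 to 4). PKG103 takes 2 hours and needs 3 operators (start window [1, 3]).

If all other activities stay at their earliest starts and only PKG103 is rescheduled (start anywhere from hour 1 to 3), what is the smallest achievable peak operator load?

8

PKG103@1: h1:11  h2:5  h3:2  h4:0 → peak 11
PKG103@2: h1:8  h2:5  h3:5  h4:0 → peak 8
PKG103@3: h1:8  h2:2  h3:5  h4:3 → peak 8
Best is PKG103@2, peak 8.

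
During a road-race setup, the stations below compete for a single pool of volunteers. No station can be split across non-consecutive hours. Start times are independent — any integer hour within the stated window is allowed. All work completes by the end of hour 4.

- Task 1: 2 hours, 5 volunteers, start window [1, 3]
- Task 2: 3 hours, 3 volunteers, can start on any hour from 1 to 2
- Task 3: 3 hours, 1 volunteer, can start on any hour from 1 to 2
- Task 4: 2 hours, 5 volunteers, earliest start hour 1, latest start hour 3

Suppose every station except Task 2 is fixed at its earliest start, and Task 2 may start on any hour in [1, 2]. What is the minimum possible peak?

14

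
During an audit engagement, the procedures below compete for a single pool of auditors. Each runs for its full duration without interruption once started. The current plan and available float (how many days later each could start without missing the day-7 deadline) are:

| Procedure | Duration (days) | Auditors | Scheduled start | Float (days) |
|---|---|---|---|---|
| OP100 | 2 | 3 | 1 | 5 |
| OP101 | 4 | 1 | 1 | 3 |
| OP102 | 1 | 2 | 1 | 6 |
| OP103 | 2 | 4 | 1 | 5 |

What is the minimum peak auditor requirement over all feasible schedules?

4

Early-start (OP100@1, OP101@1, OP102@1, OP103@1) gives peak 10: d1:10  d2:8  d3:1  d4:1  d5:0  d6:0  d7:0.
Shift OP102→3, OP103→5.
Schedule OP100@1, OP101@1, OP102@3, OP103@5: d1:4  d2:4  d3:3  d4:1  d5:4  d6:4  d7:0 — peak 4.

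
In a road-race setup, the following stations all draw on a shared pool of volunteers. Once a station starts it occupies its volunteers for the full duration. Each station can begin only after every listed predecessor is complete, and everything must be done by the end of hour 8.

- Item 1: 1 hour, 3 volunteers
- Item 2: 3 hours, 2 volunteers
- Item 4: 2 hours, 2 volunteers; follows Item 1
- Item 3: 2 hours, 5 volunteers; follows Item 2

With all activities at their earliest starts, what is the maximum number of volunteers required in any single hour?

5

Early-start schedule: Item 1@1, Item 2@1, Item 4@2, Item 3@4.
Load per hour: hour 1: 5, hour 2: 4, hour 3: 4, hour 4: 5, hour 5: 5, hour 6: 0, hour 7: 0, hour 8: 0.
Peak is 5.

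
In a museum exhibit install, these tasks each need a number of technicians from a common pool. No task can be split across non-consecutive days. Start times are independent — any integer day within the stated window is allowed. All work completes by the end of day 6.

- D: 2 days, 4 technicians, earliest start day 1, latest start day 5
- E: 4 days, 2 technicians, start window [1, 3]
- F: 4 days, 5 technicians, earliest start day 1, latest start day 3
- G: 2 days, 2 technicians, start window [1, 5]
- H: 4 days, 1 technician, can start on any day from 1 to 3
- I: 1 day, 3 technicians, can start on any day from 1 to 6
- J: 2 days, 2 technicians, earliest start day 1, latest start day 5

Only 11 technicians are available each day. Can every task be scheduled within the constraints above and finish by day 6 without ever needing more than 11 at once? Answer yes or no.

Schedule D@1, E@1, F@3, G@1, H@1, I@5, J@3: d1:9  d2:9  d3:10  d4:10  d5:8  d6:5 — peak 10 ≤ 11.

yes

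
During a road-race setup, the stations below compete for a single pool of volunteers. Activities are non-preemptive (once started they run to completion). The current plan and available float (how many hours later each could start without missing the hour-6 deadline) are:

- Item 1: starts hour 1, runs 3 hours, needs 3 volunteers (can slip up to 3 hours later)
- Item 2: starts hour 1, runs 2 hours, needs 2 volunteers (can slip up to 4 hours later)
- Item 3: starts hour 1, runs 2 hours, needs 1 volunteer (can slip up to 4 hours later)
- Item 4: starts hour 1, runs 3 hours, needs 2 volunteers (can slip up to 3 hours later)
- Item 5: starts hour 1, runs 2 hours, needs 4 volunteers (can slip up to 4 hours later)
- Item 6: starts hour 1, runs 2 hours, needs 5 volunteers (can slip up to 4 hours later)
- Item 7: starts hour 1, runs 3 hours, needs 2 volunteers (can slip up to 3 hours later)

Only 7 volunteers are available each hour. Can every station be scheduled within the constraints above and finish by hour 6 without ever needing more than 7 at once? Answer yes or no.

no

Total volunteer-hours = 45; over 6 hours the average is 45/6 > 7, so some hour must exceed 7.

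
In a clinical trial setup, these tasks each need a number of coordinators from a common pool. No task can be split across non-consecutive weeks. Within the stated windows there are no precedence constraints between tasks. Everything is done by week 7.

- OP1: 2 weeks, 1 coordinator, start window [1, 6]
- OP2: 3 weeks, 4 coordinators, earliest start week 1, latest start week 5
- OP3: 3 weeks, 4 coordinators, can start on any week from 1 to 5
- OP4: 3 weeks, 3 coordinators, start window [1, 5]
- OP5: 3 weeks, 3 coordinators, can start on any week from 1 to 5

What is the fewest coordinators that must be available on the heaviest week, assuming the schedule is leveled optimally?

Early-start (OP1@1, OP2@1, OP3@1, OP4@1, OP5@1) gives peak 15: w1:15  w2:15  w3:14  w4:0  w5:0  w6:0  w7:0.
Shift OP3→4, OP5→4.
Schedule OP1@1, OP2@1, OP3@4, OP4@1, OP5@4: w1:8  w2:8  w3:7  w4:7  w5:7  w6:7  w7:0 — peak 8.

8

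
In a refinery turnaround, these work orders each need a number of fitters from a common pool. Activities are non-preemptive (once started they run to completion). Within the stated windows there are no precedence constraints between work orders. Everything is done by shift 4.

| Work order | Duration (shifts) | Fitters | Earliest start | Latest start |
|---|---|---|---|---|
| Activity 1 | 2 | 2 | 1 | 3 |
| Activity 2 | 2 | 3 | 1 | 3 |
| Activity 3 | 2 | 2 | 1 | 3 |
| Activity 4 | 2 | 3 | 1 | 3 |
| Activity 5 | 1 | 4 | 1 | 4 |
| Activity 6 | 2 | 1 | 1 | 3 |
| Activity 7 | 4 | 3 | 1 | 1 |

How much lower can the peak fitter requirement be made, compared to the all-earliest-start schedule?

7

Early-start peak: s1:18  s2:14  s3:3  s4:3 ⇒ 18.
Leveled (Activity 1@1, Activity 2@1, Activity 3@1, Activity 4@3, Activity 5@3, Activity 6@1, Activity 7@1): s1:11  s2:11  s3:10  s4:6 ⇒ 11.
Reduction 18 − 11 = 7.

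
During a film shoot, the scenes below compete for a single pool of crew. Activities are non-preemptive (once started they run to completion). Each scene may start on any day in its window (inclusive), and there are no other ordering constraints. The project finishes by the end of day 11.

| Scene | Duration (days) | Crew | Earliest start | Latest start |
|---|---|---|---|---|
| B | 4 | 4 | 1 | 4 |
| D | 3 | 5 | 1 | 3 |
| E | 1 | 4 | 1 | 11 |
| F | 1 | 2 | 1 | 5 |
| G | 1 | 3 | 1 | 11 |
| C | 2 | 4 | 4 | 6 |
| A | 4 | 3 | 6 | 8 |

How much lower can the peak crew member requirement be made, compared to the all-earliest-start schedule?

10

Early-start peak: d1:18  d2:9  d3:9  d4:8  d5:4  d6:3  d7:3  d8:3  d9:3  d10:0  d11:0 ⇒ 18.
Leveled (B@4, D@1, E@4, F@1, G@2, C@5, A@7): d1:7  d2:8  d3:5  d4:8  d5:8  d6:8  d7:7  d8:3  d9:3  d10:3  d11:0 ⇒ 8.
Reduction 18 − 8 = 10.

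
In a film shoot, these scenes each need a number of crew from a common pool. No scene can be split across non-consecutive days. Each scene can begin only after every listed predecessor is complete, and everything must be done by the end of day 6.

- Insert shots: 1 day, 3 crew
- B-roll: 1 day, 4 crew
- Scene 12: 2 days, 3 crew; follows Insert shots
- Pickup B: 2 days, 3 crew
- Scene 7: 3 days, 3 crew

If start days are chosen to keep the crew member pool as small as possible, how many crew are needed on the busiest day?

6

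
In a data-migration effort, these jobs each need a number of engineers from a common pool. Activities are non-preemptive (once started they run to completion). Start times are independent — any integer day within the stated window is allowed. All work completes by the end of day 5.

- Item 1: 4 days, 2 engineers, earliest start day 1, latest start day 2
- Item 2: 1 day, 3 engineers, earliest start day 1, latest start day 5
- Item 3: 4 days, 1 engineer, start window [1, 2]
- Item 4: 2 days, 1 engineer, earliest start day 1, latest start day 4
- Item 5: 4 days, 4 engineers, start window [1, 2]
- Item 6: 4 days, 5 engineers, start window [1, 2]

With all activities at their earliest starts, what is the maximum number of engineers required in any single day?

Early-start schedule: Item 1@1, Item 2@1, Item 3@1, Item 4@1, Item 5@1, Item 6@1.
Load per day: day 1: 16, day 2: 13, day 3: 12, day 4: 12, day 5: 0.
Peak is 16.

16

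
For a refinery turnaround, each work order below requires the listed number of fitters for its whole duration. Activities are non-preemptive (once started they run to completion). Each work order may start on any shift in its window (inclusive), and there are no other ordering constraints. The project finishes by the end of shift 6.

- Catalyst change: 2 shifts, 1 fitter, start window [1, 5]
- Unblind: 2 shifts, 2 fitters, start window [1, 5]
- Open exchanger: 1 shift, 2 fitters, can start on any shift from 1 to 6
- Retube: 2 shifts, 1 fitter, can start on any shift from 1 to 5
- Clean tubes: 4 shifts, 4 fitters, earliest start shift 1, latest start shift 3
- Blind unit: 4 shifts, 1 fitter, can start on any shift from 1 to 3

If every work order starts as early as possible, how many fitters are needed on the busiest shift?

Early-start schedule: Catalyst change@1, Unblind@1, Open exchanger@1, Retube@1, Clean tubes@1, Blind unit@1.
Load per shift: shift 1: 11, shift 2: 9, shift 3: 5, shift 4: 5, shift 5: 0, shift 6: 0.
Peak is 11.

11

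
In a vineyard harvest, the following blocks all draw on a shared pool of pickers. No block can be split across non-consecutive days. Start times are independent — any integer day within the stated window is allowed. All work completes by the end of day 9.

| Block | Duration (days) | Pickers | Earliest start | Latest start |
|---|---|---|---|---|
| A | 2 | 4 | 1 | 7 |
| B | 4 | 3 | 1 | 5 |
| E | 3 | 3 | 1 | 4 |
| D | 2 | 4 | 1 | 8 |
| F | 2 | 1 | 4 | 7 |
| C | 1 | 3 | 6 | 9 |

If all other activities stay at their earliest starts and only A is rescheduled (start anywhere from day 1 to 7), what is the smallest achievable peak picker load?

A@1: d1:14  d2:14  d3:6  d4:4  d5:1  d6:3  d7:0  d8:0  d9:0 → peak 14
A@2: d1:10  d2:14  d3:10  d4:4  d5:1  d6:3  d7:0  d8:0  d9:0 → peak 14
A@3: d1:10  d2:10  d3:10  d4:8  d5:1  d6:3  d7:0  d8:0  d9:0 → peak 10
A@4: d1:10  d2:10  d3:6  d4:8  d5:5  d6:3  d7:0  d8:0  d9:0 → peak 10
A@5: d1:10  d2:10  d3:6  d4:4  d5:5  d6:7  d7:0  d8:0  d9:0 → peak 10
A@6: d1:10  d2:10  d3:6  d4:4  d5:1  d6:7  d7:4  d8:0  d9:0 → peak 10
A@7: d1:10  d2:10  d3:6  d4:4  d5:1  d6:3  d7:4  d8:4  d9:0 → peak 10
Best is A@3, peak 10.

10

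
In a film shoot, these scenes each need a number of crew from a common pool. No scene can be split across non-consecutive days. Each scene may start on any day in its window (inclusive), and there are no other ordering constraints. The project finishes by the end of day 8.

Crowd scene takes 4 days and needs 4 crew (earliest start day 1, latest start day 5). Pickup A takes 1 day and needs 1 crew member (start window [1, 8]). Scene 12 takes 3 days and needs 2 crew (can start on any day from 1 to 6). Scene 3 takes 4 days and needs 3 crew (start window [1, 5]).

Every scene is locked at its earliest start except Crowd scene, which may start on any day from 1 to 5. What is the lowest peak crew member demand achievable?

6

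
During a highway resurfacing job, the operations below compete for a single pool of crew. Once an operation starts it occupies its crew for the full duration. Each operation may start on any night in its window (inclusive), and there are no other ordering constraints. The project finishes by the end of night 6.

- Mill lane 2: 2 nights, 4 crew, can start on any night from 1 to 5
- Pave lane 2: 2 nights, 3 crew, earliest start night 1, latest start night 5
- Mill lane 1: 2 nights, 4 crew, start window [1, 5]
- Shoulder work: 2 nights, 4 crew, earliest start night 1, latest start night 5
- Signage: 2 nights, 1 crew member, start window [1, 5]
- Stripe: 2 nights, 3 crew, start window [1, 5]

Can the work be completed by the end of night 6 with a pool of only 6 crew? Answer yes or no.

no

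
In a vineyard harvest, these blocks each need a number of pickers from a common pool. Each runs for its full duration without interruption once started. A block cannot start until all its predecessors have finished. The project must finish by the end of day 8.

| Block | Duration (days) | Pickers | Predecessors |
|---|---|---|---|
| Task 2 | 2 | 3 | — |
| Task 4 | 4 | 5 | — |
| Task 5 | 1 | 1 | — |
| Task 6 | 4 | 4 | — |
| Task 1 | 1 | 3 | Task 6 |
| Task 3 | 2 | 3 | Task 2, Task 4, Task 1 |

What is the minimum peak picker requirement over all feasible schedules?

9

Early-start (Task 2@1, Task 4@1, Task 5@1, Task 6@1, Task 1@5, Task 3@6) gives peak 13: d1:13  d2:12  d3:9  d4:9  d5:3  d6:3  d7:3  d8:0.
Shift Task 4→3, Task 3→7.
Schedule Task 2@1, Task 4@3, Task 5@1, Task 6@1, Task 1@5, Task 3@7: d1:8  d2:7  d3:9  d4:9  d5:8  d6:5  d7:3  d8:3 — peak 9.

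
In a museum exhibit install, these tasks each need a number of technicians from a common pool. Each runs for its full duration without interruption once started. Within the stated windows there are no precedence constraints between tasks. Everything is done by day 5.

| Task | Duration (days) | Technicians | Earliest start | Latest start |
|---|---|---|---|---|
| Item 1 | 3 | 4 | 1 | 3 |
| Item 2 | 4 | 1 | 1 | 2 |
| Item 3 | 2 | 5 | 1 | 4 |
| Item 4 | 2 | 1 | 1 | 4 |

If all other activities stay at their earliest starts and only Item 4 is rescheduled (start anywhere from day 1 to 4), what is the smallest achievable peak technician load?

Item 4@1: d1:11  d2:11  d3:5  d4:1  d5:0 → peak 11
Item 4@2: d1:10  d2:11  d3:6  d4:1  d5:0 → peak 11
Item 4@3: d1:10  d2:10  d3:6  d4:2  d5:0 → peak 10
Item 4@4: d1:10  d2:10  d3:5  d4:2  d5:1 → peak 10
Best is Item 4@3, peak 10.

10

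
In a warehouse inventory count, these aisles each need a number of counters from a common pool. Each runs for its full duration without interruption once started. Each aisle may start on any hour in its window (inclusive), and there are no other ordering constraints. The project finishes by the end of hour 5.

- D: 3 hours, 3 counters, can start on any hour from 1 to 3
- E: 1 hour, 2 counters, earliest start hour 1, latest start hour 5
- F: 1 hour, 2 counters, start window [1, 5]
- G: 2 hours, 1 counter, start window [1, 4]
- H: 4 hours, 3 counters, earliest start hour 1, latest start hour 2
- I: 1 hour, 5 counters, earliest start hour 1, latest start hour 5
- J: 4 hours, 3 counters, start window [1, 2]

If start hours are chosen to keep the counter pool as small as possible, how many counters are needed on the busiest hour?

Early-start (D@1, E@1, F@1, G@1, H@1, I@1, J@1) gives peak 19: h1:19  h2:10  h3:9  h4:6  h5:0.
Shift F→4, G→4, I→5, J→2.
Schedule D@1, E@1, F@4, G@4, H@1, I@5, J@2: h1:8  h2:9  h3:9  h4:9  h5:9 — peak 9.
Total counter-hours = 44 over 5 hours ⇒ peak ≥ ⌈44/5⌉ = 9, so 9 is optimal.

9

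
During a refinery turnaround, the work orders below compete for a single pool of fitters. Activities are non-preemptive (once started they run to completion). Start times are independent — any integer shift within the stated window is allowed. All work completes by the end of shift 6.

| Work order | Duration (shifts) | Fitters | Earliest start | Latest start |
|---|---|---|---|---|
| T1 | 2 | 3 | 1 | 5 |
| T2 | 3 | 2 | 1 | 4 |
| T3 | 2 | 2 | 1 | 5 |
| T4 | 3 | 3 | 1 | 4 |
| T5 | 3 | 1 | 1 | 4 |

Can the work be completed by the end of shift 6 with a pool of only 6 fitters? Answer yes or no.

yes

Schedule T1@1, T2@1, T3@3, T4@4, T5@1: s1:6  s2:6  s3:5  s4:5  s5:3  s6:3 — peak 6 ≤ 6.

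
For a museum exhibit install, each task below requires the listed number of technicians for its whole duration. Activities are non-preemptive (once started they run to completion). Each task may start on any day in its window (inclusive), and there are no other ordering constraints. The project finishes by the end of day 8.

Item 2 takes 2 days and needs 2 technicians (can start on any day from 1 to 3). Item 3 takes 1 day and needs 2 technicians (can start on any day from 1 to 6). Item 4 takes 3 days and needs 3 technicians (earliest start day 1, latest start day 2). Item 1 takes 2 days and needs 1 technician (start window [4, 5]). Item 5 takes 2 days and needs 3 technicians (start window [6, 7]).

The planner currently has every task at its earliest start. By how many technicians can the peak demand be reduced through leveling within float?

Early-start peak: d1:7  d2:5  d3:3  d4:1  d5:1  d6:3  d7:3  d8:0 ⇒ 7.
Leveled (Item 2@1, Item 3@1, Item 4@2, Item 1@4, Item 5@6): d1:4  d2:5  d3:3  d4:4  d5:1  d6:3  d7:3  d8:0 ⇒ 5.
Reduction 7 − 5 = 2.

2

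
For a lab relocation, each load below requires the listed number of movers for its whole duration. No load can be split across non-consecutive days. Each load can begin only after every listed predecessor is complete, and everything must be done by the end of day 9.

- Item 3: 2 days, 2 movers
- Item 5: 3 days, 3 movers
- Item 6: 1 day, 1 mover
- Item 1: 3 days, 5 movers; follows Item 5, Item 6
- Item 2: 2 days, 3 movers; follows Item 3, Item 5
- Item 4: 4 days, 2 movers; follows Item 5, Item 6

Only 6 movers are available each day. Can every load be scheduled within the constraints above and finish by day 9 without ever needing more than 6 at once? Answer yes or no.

no

The minimum achievable peak is 7; 6 < 7, so no feasible schedule stays within the cap.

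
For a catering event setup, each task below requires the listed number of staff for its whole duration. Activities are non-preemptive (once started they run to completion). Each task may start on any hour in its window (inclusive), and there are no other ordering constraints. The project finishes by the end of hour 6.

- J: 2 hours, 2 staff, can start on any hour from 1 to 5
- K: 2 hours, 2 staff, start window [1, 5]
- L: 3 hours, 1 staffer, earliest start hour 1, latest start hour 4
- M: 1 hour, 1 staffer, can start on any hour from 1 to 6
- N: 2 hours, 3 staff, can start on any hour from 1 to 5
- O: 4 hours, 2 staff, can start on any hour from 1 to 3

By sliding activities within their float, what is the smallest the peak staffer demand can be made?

Early-start (J@1, K@1, L@1, M@1, N@1, O@1) gives peak 11: h1:11  h2:10  h3:3  h4:2  h5:0  h6:0.
Shift M→3, N→4, O→3.
Schedule J@1, K@1, L@1, M@3, N@4, O@3: h1:5  h2:5  h3:4  h4:5  h5:5  h6:2 — peak 5.
Total staffer-hours = 26 over 6 hours ⇒ peak ≥ ⌈26/6⌉ = 5, so 5 is optimal.

5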